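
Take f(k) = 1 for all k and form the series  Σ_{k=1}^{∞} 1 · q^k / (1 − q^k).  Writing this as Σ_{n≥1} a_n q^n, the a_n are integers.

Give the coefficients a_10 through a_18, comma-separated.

n=10: 1·10 2·5 5·2 10·1  f→[1+1+1+1]=4
[q^11] f(11)=1,f(1)=1 ⇒ 2
n=12: 12·1 6·2 4·3 3·4 2·6 1·12  f→[1+1+1+1+1+1]=6
[q^13] f(1)=1,f(13)=1 ⇒ 2
n=14: 14·1 7·2 2·7 1·14  f→[1+1+1+1]=4
[q^15] f(1)=1,f(3)=1,f(5)=1,f(15)=1 ⇒ 4
d|16:{16,8,4,2,1}  Σf=1+1+1+1+1=5
q^17  k|17↦f(k): 1:1 17:1  a_17=2
n=18: 18·1 9·2 6·3 3·6 2·9 1·18  f→[1+1+1+1+1+1]=6

4, 2, 6, 2, 4, 4, 5, 2, 6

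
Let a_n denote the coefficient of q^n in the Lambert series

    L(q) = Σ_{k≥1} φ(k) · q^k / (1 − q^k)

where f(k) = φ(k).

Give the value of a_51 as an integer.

q^51  k|51↦φ(k): 51:32 17:16 3:2 1:1  a_51=51

a_51 = 51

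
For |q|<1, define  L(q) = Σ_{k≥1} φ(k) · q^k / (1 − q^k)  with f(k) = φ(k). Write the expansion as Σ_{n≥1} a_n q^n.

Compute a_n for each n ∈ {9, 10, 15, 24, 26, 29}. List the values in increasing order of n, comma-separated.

n=9: 1·9 3·3 9·1  φ→[1+2+6]=9
[q^10] φ(10)=4,φ(5)=4,φ(2)=1,φ(1)=1 ⇒ 10
q^15  k|15↦φ(k): 15:8 5:4 3:2 1:1  a_15=15
d|24:{24,12,8,6,4,3,2,1}  Σφ=8+4+4+2+2+2+1+1=24
n=26: 26·1 13·2 2·13 1·26  φ→[12+12+1+1]=26
q^29  k|29↦φ(k): 29:28 1:1  a_29=29

9, 10, 15, 24, 26, 29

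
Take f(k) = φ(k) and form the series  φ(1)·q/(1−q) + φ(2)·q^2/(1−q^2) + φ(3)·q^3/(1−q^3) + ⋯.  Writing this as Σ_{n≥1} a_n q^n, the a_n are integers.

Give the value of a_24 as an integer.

n=24: 24·1 12·2 8·3 6·4 4·6 3·8 2·12 1·24  φ→[8+4+4+2+2+2+1+1]=24

a_24 = 24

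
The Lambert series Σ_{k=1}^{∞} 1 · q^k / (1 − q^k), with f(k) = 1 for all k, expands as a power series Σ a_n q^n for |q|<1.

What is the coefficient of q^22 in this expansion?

d|22:{1,2,11,22}  Σf=1+1+1+1=4

a_22 = 4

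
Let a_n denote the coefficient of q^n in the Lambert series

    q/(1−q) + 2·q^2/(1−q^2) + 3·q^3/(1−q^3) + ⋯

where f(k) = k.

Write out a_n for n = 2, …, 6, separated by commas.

n=2: 2·1 1·2  f→[2+1]=3
[q^3] f(1)=1,f(3)=3 ⇒ 4
q^4  k|4↦f(k): 4:4 2:2 1:1  a_4=7
q^5  k|5↦f(k): 5:5 1:1  a_5=6
[q^6] f(1)=1,f(2)=2,f(3)=3,f(6)=6 ⇒ 12

3, 4, 7, 6, 12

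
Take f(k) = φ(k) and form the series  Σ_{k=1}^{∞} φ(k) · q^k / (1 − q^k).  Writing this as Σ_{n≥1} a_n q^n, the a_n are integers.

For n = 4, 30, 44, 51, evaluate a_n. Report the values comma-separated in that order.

d|4:{1,2,4}  Σφ=1+1+2=4
n=30: 30·1 15·2 10·3 6·5 5·6 3·10 2·15 1·30  φ→[8+8+4+2+4+2+1+1]=30
d|44:{1,2,4,11,22,44}  Σφ=1+1+2+10+10+20=44
n=51: 1·51 3·17 17·3 51·1  φ→[1+2+16+32]=51

4, 30, 44, 51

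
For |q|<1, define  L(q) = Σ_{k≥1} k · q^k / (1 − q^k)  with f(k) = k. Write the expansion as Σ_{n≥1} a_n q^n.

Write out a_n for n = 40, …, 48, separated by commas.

90, 42, 96, 44, 84, 78, 72, 48, 124

d|40:{1,2,4,5,8,10,20,40}  Σf=1+2+4+5+8+10+20+40=90
q^41  k|41↦f(k): 1:1 41:41  a_41=42
q^42  k|42↦f(k): 42:42 21:21 14:14 7:7 6:6 3:3 2:2 1:1  a_42=96
[q^43] f(43)=43,f(1)=1 ⇒ 44
d|44:{1,2,4,11,22,44}  Σf=1+2+4+11+22+44=84
q^45  k|45↦f(k): 1:1 3:3 5:5 9:9 15:15 45:45  a_45=78
[q^46] f(46)=46,f(23)=23,f(2)=2,f(1)=1 ⇒ 72
d|47:{1,47}  Σf=1+47=48
n=48: 48·1 24·2 16·3 12·4 8·6 6·8 4·12 3·16 2·24 1·48  f→[48+24+16+12+8+6+4+3+2+1]=124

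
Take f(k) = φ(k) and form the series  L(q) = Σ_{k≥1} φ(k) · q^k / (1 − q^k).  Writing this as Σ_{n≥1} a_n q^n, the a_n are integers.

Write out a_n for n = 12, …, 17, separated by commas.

n=12: 1·12 2·6 3·4 4·3 6·2 12·1  φ→[1+1+2+2+2+4]=12
n=13: 13·1 1·13  φ→[12+1]=13
[q^14] φ(1)=1,φ(2)=1,φ(7)=6,φ(14)=6 ⇒ 14
d|15:{15,5,3,1}  Σφ=8+4+2+1=15
n=16: 16·1 8·2 4·4 2·8 1·16  φ→[8+4+2+1+1]=16
q^17  k|17↦φ(k): 1:1 17:16  a_17=17

12, 13, 14, 15, 16, 17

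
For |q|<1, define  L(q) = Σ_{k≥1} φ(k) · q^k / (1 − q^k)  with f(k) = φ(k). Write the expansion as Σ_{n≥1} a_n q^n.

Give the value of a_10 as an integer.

d|10:{10,5,2,1}  Σφ=4+4+1+1=10

a_10 = 10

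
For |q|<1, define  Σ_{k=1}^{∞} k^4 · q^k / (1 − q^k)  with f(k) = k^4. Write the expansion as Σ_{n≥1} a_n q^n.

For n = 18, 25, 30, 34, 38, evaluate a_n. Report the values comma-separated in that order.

112931, 391251, 872644, 1419874, 2215474

d|18:{18,9,6,3,2,1}  Σf=104976+6561+1296+81+16+1=112931
d|25:{25,5,1}  Σf=390625+625+1=391251
d|30:{1,2,3,5,6,10,15,30}  Σf=1+16+81+625+1296+10000+50625+810000=872644
q^34  k|34↦f(k): 34:1336336 17:83521 2:16 1:1  a_34=1419874
n=38: 1·38 2·19 19·2 38·1  f→[1+16+130321+2085136]=2215474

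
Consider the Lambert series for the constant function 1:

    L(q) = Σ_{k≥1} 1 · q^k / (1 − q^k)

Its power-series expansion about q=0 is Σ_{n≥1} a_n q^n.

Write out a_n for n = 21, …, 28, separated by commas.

4, 4, 2, 8, 3, 4, 4, 6

d|21:{1,3,7,21}  Σf=1+1+1+1=4
q^22  k|22↦f(k): 22:1 11:1 2:1 1:1  a_22=4
d|23:{23,1}  Σf=1+1=2
q^24  k|24↦f(k): 24:1 12:1 8:1 6:1 4:1 3:1 2:1 1:1  a_24=8
q^25  k|25↦f(k): 25:1 5:1 1:1  a_25=3
q^26  k|26↦f(k): 26:1 13:1 2:1 1:1  a_26=4
d|27:{27,9,3,1}  Σf=1+1+1+1=4
[q^28] f(1)=1,f(2)=1,f(4)=1,f(7)=1,f(14)=1,f(28)=1 ⇒ 6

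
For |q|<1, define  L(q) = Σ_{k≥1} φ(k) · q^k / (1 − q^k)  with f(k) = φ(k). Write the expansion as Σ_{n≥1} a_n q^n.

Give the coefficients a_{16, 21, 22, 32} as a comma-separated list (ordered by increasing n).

n=16: 16·1 8·2 4·4 2·8 1·16  φ→[8+4+2+1+1]=16
q^21  k|21↦φ(k): 21:12 7:6 3:2 1:1  a_21=21
q^22  k|22↦φ(k): 22:10 11:10 2:1 1:1  a_22=22
[q^32] φ(1)=1,φ(2)=1,φ(4)=2,φ(8)=4,φ(16)=8,φ(32)=16 ⇒ 32

16, 21, 22, 32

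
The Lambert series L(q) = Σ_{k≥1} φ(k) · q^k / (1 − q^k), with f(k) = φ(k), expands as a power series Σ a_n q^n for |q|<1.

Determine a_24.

d|24:{24,12,8,6,4,3,2,1}  Σφ=8+4+4+2+2+2+1+1=24

a_24 = 24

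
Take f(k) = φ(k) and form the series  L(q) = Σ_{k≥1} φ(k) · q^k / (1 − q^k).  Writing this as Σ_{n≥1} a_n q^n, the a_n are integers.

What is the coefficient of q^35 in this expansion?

n=35: 1·35 5·7 7·5 35·1  φ→[1+4+6+24]=35

a_35 = 35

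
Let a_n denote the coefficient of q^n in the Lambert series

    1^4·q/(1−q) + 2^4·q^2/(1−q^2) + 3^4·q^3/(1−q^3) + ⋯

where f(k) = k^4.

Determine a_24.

[q^24] f(24)=331776,f(12)=20736,f(8)=4096,f(6)=1296,f(4)=256,f(3)=81,f(2)=16,f(1)=1 ⇒ 358258

a_24 = 358258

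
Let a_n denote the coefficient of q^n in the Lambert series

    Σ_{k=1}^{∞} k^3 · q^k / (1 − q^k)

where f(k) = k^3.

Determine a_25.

n=25: 25·1 5·5 1·25  f→[15625+125+1]=15751

a_25 = 15751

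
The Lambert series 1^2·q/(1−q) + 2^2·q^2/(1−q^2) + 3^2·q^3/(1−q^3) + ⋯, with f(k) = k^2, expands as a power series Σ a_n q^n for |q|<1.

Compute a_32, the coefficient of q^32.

q^32  k|32↦f(k): 1:1 2:4 4:16 8:64 16:256 32:1024  a_32=1365

a_32 = 1365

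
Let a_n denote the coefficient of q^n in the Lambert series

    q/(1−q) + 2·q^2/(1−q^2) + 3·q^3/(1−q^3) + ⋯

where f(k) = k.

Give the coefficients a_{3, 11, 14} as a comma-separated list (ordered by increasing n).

[q^3] f(1)=1,f(3)=3 ⇒ 4
[q^11] f(1)=1,f(11)=11 ⇒ 12
q^14  k|14↦f(k): 1:1 2:2 7:7 14:14  a_14=24

4, 12, 24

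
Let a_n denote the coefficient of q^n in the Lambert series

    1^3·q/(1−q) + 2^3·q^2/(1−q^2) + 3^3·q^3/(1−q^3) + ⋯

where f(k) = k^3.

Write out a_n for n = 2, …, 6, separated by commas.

9, 28, 73, 126, 252

d|2:{2,1}  Σf=8+1=9
[q^3] f(1)=1,f(3)=27 ⇒ 28
q^4  k|4↦f(k): 4:64 2:8 1:1  a_4=73
d|5:{5,1}  Σf=125+1=126
n=6: 6·1 3·2 2·3 1·6  f→[216+27+8+1]=252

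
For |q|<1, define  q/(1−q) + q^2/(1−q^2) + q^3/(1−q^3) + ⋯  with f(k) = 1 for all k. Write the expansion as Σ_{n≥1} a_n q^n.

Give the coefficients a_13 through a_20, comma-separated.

n=13: 1·13 13·1  f→[1+1]=2
[q^14] f(14)=1,f(7)=1,f(2)=1,f(1)=1 ⇒ 4
n=15: 15·1 5·3 3·5 1·15  f→[1+1+1+1]=4
d|16:{1,2,4,8,16}  Σf=1+1+1+1+1=5
[q^17] f(17)=1,f(1)=1 ⇒ 2
d|18:{18,9,6,3,2,1}  Σf=1+1+1+1+1+1=6
n=19: 1·19 19·1  f→[1+1]=2
n=20: 1·20 2·10 4·5 5·4 10·2 20·1  f→[1+1+1+1+1+1]=6

2, 4, 4, 5, 2, 6, 2, 6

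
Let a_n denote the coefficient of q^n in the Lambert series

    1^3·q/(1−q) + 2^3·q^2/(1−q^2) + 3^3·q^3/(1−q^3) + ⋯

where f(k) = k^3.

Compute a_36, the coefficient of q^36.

q^36  k|36↦f(k): 36:46656 18:5832 12:1728 9:729 6:216 4:64 3:27 2:8 1:1  a_36=55261

a_36 = 55261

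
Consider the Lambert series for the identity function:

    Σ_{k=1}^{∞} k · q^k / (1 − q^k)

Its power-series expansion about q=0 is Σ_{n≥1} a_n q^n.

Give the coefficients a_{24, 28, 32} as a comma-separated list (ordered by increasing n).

60, 56, 63

[q^24] f(24)=24,f(12)=12,f(8)=8,f(6)=6,f(4)=4,f(3)=3,f(2)=2,f(1)=1 ⇒ 60
n=28: 1·28 2·14 4·7 7·4 14·2 28·1  f→[1+2+4+7+14+28]=56
q^32  k|32↦f(k): 32:32 16:16 8:8 4:4 2:2 1:1  a_32=63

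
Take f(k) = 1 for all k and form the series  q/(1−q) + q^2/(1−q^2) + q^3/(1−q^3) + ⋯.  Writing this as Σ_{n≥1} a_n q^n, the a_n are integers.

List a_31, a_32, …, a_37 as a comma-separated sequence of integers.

2, 6, 4, 4, 4, 9, 2

d|31:{1,31}  Σf=1+1=2
d|32:{1,2,4,8,16,32}  Σf=1+1+1+1+1+1=6
d|33:{1,3,11,33}  Σf=1+1+1+1=4
n=34: 1·34 2·17 17·2 34·1  f→[1+1+1+1]=4
d|35:{1,5,7,35}  Σf=1+1+1+1=4
d|36:{1,2,3,4,6,9,12,18,36}  Σf=1+1+1+1+1+1+1+1+1=9
d|37:{37,1}  Σf=1+1=2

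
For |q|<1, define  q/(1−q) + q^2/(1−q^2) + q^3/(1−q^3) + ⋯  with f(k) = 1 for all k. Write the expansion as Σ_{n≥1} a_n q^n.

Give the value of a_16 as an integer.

q^16  k|16↦f(k): 16:1 8:1 4:1 2:1 1:1  a_16=5

a_16 = 5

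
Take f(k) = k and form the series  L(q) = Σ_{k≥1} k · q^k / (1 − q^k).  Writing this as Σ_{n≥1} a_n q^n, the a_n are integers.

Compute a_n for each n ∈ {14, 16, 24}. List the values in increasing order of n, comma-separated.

24, 31, 60

n=14: 1·14 2·7 7·2 14·1  f→[1+2+7+14]=24
d|16:{1,2,4,8,16}  Σf=1+2+4+8+16=31
n=24: 24·1 12·2 8·3 6·4 4·6 3·8 2·12 1·24  f→[24+12+8+6+4+3+2+1]=60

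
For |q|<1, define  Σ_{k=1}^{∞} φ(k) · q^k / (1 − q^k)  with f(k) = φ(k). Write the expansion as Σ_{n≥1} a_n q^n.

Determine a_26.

q^26  k|26↦φ(k): 1:1 2:1 13:12 26:12  a_26=26

a_26 = 26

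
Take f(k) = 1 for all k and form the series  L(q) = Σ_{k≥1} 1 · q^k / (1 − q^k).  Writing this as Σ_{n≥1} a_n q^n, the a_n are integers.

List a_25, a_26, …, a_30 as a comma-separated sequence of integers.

[q^25] f(1)=1,f(5)=1,f(25)=1 ⇒ 3
d|26:{1,2,13,26}  Σf=1+1+1+1=4
[q^27] f(27)=1,f(9)=1,f(3)=1,f(1)=1 ⇒ 4
q^28  k|28↦f(k): 1:1 2:1 4:1 7:1 14:1 28:1  a_28=6
[q^29] f(1)=1,f(29)=1 ⇒ 2
q^30  k|30↦f(k): 30:1 15:1 10:1 6:1 5:1 3:1 2:1 1:1  a_30=8

3, 4, 4, 6, 2, 8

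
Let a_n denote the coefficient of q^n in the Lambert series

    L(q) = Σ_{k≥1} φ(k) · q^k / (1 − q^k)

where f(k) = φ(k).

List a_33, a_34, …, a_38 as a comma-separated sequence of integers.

[q^33] φ(1)=1,φ(3)=2,φ(11)=10,φ(33)=20 ⇒ 33
d|34:{34,17,2,1}  Σφ=16+16+1+1=34
q^35  k|35↦φ(k): 1:1 5:4 7:6 35:24  a_35=35
[q^36] φ(36)=12,φ(18)=6,φ(12)=4,φ(9)=6,φ(6)=2,φ(4)=2,φ(3)=2,φ(2)=1,φ(1)=1 ⇒ 36
n=37: 1·37 37·1  φ→[1+36]=37
q^38  k|38↦φ(k): 1:1 2:1 19:18 38:18  a_38=38

33, 34, 35, 36, 37, 38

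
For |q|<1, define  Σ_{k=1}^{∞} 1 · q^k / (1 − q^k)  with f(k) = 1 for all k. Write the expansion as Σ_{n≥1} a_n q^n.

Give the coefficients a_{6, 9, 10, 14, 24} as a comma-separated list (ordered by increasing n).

d|6:{1,2,3,6}  Σf=1+1+1+1=4
n=9: 9·1 3·3 1·9  f→[1+1+1]=3
q^10  k|10↦f(k): 10:1 5:1 2:1 1:1  a_10=4
[q^14] f(14)=1,f(7)=1,f(2)=1,f(1)=1 ⇒ 4
n=24: 1·24 2·12 3·8 4·6 6·4 8·3 12·2 24·1  f→[1+1+1+1+1+1+1+1]=8

4, 3, 4, 4, 8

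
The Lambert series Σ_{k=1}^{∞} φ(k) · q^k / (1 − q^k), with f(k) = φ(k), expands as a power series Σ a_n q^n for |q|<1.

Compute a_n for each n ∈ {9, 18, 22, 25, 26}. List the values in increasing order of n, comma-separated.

d|9:{1,3,9}  Σφ=1+2+6=9
n=18: 18·1 9·2 6·3 3·6 2·9 1·18  φ→[6+6+2+2+1+1]=18
d|22:{22,11,2,1}  Σφ=10+10+1+1=22
d|25:{1,5,25}  Σφ=1+4+20=25
q^26  k|26↦φ(k): 26:12 13:12 2:1 1:1  a_26=26

9, 18, 22, 25, 26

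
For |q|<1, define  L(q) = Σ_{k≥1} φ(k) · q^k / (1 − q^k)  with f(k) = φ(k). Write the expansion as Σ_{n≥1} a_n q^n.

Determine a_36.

n=36: 36·1 18·2 12·3 9·4 6·6 4·9 3·12 2·18 1·36  φ→[12+6+4+6+2+2+2+1+1]=36

a_36 = 36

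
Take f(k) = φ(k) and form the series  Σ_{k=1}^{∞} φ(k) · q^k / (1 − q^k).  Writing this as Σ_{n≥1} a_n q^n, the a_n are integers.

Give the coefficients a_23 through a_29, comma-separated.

q^23  k|23↦φ(k): 23:22 1:1  a_23=23
[q^24] φ(24)=8,φ(12)=4,φ(8)=4,φ(6)=2,φ(4)=2,φ(3)=2,φ(2)=1,φ(1)=1 ⇒ 24
[q^25] φ(25)=20,φ(5)=4,φ(1)=1 ⇒ 25
d|26:{1,2,13,26}  Σφ=1+1+12+12=26
d|27:{27,9,3,1}  Σφ=18+6+2+1=27
n=28: 28·1 14·2 7·4 4·7 2·14 1·28  φ→[12+6+6+2+1+1]=28
n=29: 29·1 1·29  φ→[28+1]=29

23, 24, 25, 26, 27, 28, 29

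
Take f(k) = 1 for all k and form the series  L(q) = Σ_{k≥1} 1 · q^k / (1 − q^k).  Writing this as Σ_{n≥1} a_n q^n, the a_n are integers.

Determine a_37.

d|37:{1,37}  Σf=1+1=2

a_37 = 2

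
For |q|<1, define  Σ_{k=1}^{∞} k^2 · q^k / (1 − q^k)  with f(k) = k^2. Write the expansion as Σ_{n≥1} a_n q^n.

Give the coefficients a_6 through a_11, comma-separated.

[q^6] f(1)=1,f(2)=4,f(3)=9,f(6)=36 ⇒ 50
d|7:{1,7}  Σf=1+49=50
n=8: 8·1 4·2 2·4 1·8  f→[64+16+4+1]=85
q^9  k|9↦f(k): 1:1 3:9 9:81  a_9=91
n=10: 10·1 5·2 2·5 1·10  f→[100+25+4+1]=130
[q^11] f(1)=1,f(11)=121 ⇒ 122

50, 50, 85, 91, 130, 122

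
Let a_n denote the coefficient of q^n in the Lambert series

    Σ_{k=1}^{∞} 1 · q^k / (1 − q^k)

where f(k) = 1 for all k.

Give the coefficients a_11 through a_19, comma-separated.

q^11  k|11↦f(k): 1:1 11:1  a_11=2
d|12:{12,6,4,3,2,1}  Σf=1+1+1+1+1+1=6
d|13:{1,13}  Σf=1+1=2
[q^14] f(14)=1,f(7)=1,f(2)=1,f(1)=1 ⇒ 4
[q^15] f(15)=1,f(5)=1,f(3)=1,f(1)=1 ⇒ 4
d|16:{1,2,4,8,16}  Σf=1+1+1+1+1=5
n=17: 1·17 17·1  f→[1+1]=2
q^18  k|18↦f(k): 18:1 9:1 6:1 3:1 2:1 1:1  a_18=6
q^19  k|19↦f(k): 1:1 19:1  a_19=2

2, 6, 2, 4, 4, 5, 2, 6, 2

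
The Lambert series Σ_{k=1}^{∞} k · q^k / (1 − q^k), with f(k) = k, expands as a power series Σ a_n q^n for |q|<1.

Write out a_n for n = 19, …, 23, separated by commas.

q^19  k|19↦f(k): 1:1 19:19  a_19=20
n=20: 20·1 10·2 5·4 4·5 2·10 1·20  f→[20+10+5+4+2+1]=42
q^21  k|21↦f(k): 21:21 7:7 3:3 1:1  a_21=32
n=22: 1·22 2·11 11·2 22·1  f→[1+2+11+22]=36
[q^23] f(1)=1,f(23)=23 ⇒ 24

20, 42, 32, 36, 24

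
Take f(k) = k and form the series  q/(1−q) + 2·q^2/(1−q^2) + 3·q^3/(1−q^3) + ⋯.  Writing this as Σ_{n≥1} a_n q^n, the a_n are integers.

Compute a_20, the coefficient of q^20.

a_20 = 42

n=20: 1·20 2·10 4·5 5·4 10·2 20·1  f→[1+2+4+5+10+20]=42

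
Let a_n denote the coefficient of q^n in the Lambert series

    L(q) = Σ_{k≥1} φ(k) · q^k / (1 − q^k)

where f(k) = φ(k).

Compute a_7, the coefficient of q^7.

d|7:{1,7}  Σφ=1+6=7

a_7 = 7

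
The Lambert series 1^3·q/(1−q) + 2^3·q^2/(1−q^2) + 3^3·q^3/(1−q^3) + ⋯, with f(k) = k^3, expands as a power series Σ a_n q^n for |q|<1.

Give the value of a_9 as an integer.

[q^9] f(1)=1,f(3)=27,f(9)=729 ⇒ 757

a_9 = 757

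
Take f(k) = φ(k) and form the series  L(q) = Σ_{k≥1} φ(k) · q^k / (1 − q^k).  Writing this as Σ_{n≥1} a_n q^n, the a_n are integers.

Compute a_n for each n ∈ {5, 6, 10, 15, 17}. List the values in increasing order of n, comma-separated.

q^5  k|5↦φ(k): 1:1 5:4  a_5=5
d|6:{1,2,3,6}  Σφ=1+1+2+2=6
n=10: 10·1 5·2 2·5 1·10  φ→[4+4+1+1]=10
d|15:{15,5,3,1}  Σφ=8+4+2+1=15
q^17  k|17↦φ(k): 17:16 1:1  a_17=17

5, 6, 10, 15, 17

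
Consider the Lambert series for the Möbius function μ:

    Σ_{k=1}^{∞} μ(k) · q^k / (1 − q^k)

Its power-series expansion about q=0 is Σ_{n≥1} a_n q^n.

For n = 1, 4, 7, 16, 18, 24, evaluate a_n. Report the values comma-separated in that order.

1, 0, 0, 0, 0, 0

d|1:{1}  Σμ=1=1
n=4: 1·4 2·2 4·1  μ→[1+(-1)+0]=0
n=7: 7·1 1·7  μ→[(-1)+1]=0
d|16:{16,8,4,2,1}  Σμ=0+0+0+(-1)+1=0
d|18:{18,9,6,3,2,1}  Σμ=0+0+1+(-1)+(-1)+1=0
[q^24] μ(24)=0,μ(12)=0,μ(8)=0,μ(6)=1,μ(4)=0,μ(3)=-1,μ(2)=-1,μ(1)=1 ⇒ 0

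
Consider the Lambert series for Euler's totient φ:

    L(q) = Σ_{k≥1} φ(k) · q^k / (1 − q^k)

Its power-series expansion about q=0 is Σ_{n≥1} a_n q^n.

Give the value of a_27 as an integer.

[q^27] φ(1)=1,φ(3)=2,φ(9)=6,φ(27)=18 ⇒ 27

a_27 = 27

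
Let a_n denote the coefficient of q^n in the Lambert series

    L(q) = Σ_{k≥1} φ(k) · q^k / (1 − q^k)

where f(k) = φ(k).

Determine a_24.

q^24  k|24↦φ(k): 24:8 12:4 8:4 6:2 4:2 3:2 2:1 1:1  a_24=24

a_24 = 24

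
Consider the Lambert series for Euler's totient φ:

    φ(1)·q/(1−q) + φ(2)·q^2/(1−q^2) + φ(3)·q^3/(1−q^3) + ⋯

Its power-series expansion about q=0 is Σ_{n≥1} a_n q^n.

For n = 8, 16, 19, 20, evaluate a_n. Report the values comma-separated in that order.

[q^8] φ(8)=4,φ(4)=2,φ(2)=1,φ(1)=1 ⇒ 8
q^16  k|16↦φ(k): 1:1 2:1 4:2 8:4 16:8  a_16=16
d|19:{19,1}  Σφ=18+1=19
d|20:{20,10,5,4,2,1}  Σφ=8+4+4+2+1+1=20

8, 16, 19, 20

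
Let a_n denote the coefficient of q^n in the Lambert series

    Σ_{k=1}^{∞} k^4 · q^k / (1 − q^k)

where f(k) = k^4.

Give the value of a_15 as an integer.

a_15 = 51332

q^15  k|15↦f(k): 15:50625 5:625 3:81 1:1  a_15=51332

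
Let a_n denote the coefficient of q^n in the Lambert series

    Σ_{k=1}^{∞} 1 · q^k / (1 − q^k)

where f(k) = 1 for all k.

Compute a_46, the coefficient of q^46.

a_46 = 4

d|46:{46,23,2,1}  Σf=1+1+1+1=4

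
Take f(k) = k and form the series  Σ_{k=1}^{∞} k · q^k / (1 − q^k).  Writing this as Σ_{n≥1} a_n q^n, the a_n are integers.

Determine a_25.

a_25 = 31

q^25  k|25↦f(k): 1:1 5:5 25:25  a_25=31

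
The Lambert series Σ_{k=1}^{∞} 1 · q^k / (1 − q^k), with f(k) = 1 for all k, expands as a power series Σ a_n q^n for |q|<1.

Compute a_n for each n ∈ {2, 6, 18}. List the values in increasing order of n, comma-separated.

d|2:{1,2}  Σf=1+1=2
[q^6] f(6)=1,f(3)=1,f(2)=1,f(1)=1 ⇒ 4
n=18: 18·1 9·2 6·3 3·6 2·9 1·18  f→[1+1+1+1+1+1]=6

2, 4, 6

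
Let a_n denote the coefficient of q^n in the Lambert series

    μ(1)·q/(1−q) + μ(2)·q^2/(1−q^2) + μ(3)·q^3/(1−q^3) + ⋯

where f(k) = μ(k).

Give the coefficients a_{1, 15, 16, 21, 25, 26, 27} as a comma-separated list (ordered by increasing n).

1, 0, 0, 0, 0, 0, 0

q^1  k|1↦μ(k): 1:1  a_1=1
n=15: 15·1 5·3 3·5 1·15  μ→[1+(-1)+(-1)+1]=0
n=16: 16·1 8·2 4·4 2·8 1·16  μ→[0+0+0+(-1)+1]=0
q^21  k|21↦μ(k): 1:1 3:-1 7:-1 21:1  a_21=0
[q^25] μ(1)=1,μ(5)=-1,μ(25)=0 ⇒ 0
n=26: 26·1 13·2 2·13 1·26  μ→[1+(-1)+(-1)+1]=0
q^27  k|27↦μ(k): 1:1 3:-1 9:0 27:0  a_27=0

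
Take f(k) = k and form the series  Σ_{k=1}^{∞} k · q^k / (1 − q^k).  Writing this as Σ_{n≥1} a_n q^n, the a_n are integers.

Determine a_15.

a_15 = 24

[q^15] f(15)=15,f(5)=5,f(3)=3,f(1)=1 ⇒ 24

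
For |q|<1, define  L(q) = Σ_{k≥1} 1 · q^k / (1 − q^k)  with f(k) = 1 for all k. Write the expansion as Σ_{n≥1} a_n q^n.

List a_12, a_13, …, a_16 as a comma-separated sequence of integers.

[q^12] f(1)=1,f(2)=1,f(3)=1,f(4)=1,f(6)=1,f(12)=1 ⇒ 6
d|13:{13,1}  Σf=1+1=2
n=14: 14·1 7·2 2·7 1·14  f→[1+1+1+1]=4
q^15  k|15↦f(k): 1:1 3:1 5:1 15:1  a_15=4
n=16: 16·1 8·2 4·4 2·8 1·16  f→[1+1+1+1+1]=5

6, 2, 4, 4, 5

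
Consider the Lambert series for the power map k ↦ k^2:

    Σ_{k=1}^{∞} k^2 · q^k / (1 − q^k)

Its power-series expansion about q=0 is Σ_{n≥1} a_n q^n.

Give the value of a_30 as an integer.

a_30 = 1300

[q^30] f(30)=900,f(15)=225,f(10)=100,f(6)=36,f(5)=25,f(3)=9,f(2)=4,f(1)=1 ⇒ 1300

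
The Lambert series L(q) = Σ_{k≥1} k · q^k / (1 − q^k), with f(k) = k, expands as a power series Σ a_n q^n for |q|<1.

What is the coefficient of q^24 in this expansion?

q^24  k|24↦f(k): 1:1 2:2 3:3 4:4 6:6 8:8 12:12 24:24  a_24=60

a_24 = 60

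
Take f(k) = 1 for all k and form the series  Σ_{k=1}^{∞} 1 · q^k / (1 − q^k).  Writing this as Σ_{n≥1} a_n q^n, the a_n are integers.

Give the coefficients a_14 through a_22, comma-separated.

[q^14] f(14)=1,f(7)=1,f(2)=1,f(1)=1 ⇒ 4
d|15:{15,5,3,1}  Σf=1+1+1+1=4
q^16  k|16↦f(k): 1:1 2:1 4:1 8:1 16:1  a_16=5
n=17: 1·17 17·1  f→[1+1]=2
q^18  k|18↦f(k): 18:1 9:1 6:1 3:1 2:1 1:1  a_18=6
d|19:{19,1}  Σf=1+1=2
q^20  k|20↦f(k): 1:1 2:1 4:1 5:1 10:1 20:1  a_20=6
[q^21] f(1)=1,f(3)=1,f(7)=1,f(21)=1 ⇒ 4
[q^22] f(1)=1,f(2)=1,f(11)=1,f(22)=1 ⇒ 4

4, 4, 5, 2, 6, 2, 6, 4, 4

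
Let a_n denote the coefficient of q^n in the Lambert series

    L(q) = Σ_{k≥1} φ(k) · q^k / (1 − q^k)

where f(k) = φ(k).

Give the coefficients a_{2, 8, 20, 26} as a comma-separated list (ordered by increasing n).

[q^2] φ(1)=1,φ(2)=1 ⇒ 2
n=8: 1·8 2·4 4·2 8·1  φ→[1+1+2+4]=8
n=20: 20·1 10·2 5·4 4·5 2·10 1·20  φ→[8+4+4+2+1+1]=20
d|26:{26,13,2,1}  Σφ=12+12+1+1=26

2, 8, 20, 26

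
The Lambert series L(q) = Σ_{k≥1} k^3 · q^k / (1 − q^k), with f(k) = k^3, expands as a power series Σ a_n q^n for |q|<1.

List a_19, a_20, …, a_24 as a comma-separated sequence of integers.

6860, 9198, 9632, 11988, 12168, 16380

q^19  k|19↦f(k): 19:6859 1:1  a_19=6860
[q^20] f(1)=1,f(2)=8,f(4)=64,f(5)=125,f(10)=1000,f(20)=8000 ⇒ 9198
n=21: 1·21 3·7 7·3 21·1  f→[1+27+343+9261]=9632
[q^22] f(22)=10648,f(11)=1331,f(2)=8,f(1)=1 ⇒ 11988
n=23: 23·1 1·23  f→[12167+1]=12168
[q^24] f(24)=13824,f(12)=1728,f(8)=512,f(6)=216,f(4)=64,f(3)=27,f(2)=8,f(1)=1 ⇒ 16380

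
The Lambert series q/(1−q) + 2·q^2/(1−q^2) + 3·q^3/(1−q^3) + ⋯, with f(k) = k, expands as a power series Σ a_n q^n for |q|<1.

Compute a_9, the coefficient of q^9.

a_9 = 13

n=9: 9·1 3·3 1·9  f→[9+3+1]=13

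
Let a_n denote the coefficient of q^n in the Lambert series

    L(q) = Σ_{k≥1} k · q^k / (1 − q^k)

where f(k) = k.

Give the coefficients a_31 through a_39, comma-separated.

[q^31] f(31)=31,f(1)=1 ⇒ 32
n=32: 1·32 2·16 4·8 8·4 16·2 32·1  f→[1+2+4+8+16+32]=63
q^33  k|33↦f(k): 1:1 3:3 11:11 33:33  a_33=48
[q^34] f(1)=1,f(2)=2,f(17)=17,f(34)=34 ⇒ 54
q^35  k|35↦f(k): 1:1 5:5 7:7 35:35  a_35=48
d|36:{36,18,12,9,6,4,3,2,1}  Σf=36+18+12+9+6+4+3+2+1=91
[q^37] f(1)=1,f(37)=37 ⇒ 38
[q^38] f(1)=1,f(2)=2,f(19)=19,f(38)=38 ⇒ 60
n=39: 1·39 3·13 13·3 39·1  f→[1+3+13+39]=56

32, 63, 48, 54, 48, 91, 38, 60, 56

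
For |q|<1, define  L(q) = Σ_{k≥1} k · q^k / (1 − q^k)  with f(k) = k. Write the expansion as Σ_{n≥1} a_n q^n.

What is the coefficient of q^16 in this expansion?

a_16 = 31

d|16:{1,2,4,8,16}  Σf=1+2+4+8+16=31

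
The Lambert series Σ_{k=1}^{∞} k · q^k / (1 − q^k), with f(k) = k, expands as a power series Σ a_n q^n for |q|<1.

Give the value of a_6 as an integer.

a_6 = 12

d|6:{6,3,2,1}  Σf=6+3+2+1=12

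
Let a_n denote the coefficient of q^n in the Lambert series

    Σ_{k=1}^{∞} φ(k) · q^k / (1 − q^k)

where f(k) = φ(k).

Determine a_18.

[q^18] φ(1)=1,φ(2)=1,φ(3)=2,φ(6)=2,φ(9)=6,φ(18)=6 ⇒ 18

a_18 = 18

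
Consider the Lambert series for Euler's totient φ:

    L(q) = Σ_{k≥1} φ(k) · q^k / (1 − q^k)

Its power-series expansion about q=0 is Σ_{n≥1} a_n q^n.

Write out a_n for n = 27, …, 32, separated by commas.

d|27:{27,9,3,1}  Σφ=18+6+2+1=27
[q^28] φ(1)=1,φ(2)=1,φ(4)=2,φ(7)=6,φ(14)=6,φ(28)=12 ⇒ 28
q^29  k|29↦φ(k): 29:28 1:1  a_29=29
[q^30] φ(1)=1,φ(2)=1,φ(3)=2,φ(5)=4,φ(6)=2,φ(10)=4,φ(15)=8,φ(30)=8 ⇒ 30
q^31  k|31↦φ(k): 31:30 1:1  a_31=31
[q^32] φ(1)=1,φ(2)=1,φ(4)=2,φ(8)=4,φ(16)=8,φ(32)=16 ⇒ 32

27, 28, 29, 30, 31, 32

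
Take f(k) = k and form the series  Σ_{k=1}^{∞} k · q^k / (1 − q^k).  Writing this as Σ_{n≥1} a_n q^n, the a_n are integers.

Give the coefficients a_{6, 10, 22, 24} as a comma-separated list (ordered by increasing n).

q^6  k|6↦f(k): 1:1 2:2 3:3 6:6  a_6=12
d|10:{1,2,5,10}  Σf=1+2+5+10=18
[q^22] f(22)=22,f(11)=11,f(2)=2,f(1)=1 ⇒ 36
d|24:{1,2,3,4,6,8,12,24}  Σf=1+2+3+4+6+8+12+24=60

12, 18, 36, 60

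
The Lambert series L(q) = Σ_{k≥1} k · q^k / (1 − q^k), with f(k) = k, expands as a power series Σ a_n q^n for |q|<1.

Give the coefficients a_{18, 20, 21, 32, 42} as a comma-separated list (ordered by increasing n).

n=18: 1·18 2·9 3·6 6·3 9·2 18·1  f→[1+2+3+6+9+18]=39
d|20:{20,10,5,4,2,1}  Σf=20+10+5+4+2+1=42
q^21  k|21↦f(k): 21:21 7:7 3:3 1:1  a_21=32
n=32: 32·1 16·2 8·4 4·8 2·16 1·32  f→[32+16+8+4+2+1]=63
d|42:{42,21,14,7,6,3,2,1}  Σf=42+21+14+7+6+3+2+1=96

39, 42, 32, 63, 96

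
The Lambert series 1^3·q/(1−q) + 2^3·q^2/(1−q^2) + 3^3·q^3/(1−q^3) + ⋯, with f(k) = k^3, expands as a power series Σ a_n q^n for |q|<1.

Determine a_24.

d|24:{24,12,8,6,4,3,2,1}  Σf=13824+1728+512+216+64+27+8+1=16380

a_24 = 16380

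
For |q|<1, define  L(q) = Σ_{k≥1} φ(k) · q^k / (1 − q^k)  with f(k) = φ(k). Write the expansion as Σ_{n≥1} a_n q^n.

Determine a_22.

d|22:{1,2,11,22}  Σφ=1+1+10+10=22

a_22 = 22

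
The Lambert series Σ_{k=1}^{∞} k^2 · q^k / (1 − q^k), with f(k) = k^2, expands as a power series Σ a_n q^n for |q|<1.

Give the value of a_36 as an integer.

a_36 = 1911

[q^36] f(1)=1,f(2)=4,f(3)=9,f(4)=16,f(6)=36,f(9)=81,f(12)=144,f(18)=324,f(36)=1296 ⇒ 1911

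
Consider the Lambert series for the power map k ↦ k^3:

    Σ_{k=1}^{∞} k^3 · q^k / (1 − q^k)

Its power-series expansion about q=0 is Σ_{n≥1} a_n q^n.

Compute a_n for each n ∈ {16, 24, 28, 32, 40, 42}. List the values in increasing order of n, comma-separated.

n=16: 16·1 8·2 4·4 2·8 1·16  f→[4096+512+64+8+1]=4681
d|24:{1,2,3,4,6,8,12,24}  Σf=1+8+27+64+216+512+1728+13824=16380
n=28: 28·1 14·2 7·4 4·7 2·14 1·28  f→[21952+2744+343+64+8+1]=25112
d|32:{32,16,8,4,2,1}  Σf=32768+4096+512+64+8+1=37449
d|40:{1,2,4,5,8,10,20,40}  Σf=1+8+64+125+512+1000+8000+64000=73710
[q^42] f(42)=74088,f(21)=9261,f(14)=2744,f(7)=343,f(6)=216,f(3)=27,f(2)=8,f(1)=1 ⇒ 86688

4681, 16380, 25112, 37449, 73710, 86688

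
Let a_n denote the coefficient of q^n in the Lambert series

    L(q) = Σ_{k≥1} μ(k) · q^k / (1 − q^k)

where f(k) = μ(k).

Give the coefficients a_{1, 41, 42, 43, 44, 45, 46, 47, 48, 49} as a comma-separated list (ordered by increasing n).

[q^1] μ(1)=1 ⇒ 1
n=41: 41·1 1·41  μ→[(-1)+1]=0
q^42  k|42↦μ(k): 42:-1 21:1 14:1 7:-1 6:1 3:-1 2:-1 1:1  a_42=0
q^43  k|43↦μ(k): 1:1 43:-1  a_43=0
n=44: 44·1 22·2 11·4 4·11 2·22 1·44  μ→[0+1+(-1)+0+(-1)+1]=0
q^45  k|45↦μ(k): 45:0 15:1 9:0 5:-1 3:-1 1:1  a_45=0
[q^46] μ(46)=1,μ(23)=-1,μ(2)=-1,μ(1)=1 ⇒ 0
q^47  k|47↦μ(k): 1:1 47:-1  a_47=0
q^48  k|48↦μ(k): 1:1 2:-1 3:-1 4:0 6:1 8:0 12:0 16:0 24:0 48:0  a_48=0
q^49  k|49↦μ(k): 1:1 7:-1 49:0  a_49=0

1, 0, 0, 0, 0, 0, 0, 0, 0, 0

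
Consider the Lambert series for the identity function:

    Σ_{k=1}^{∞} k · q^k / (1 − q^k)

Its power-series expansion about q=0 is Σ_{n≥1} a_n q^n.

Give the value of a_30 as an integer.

d|30:{30,15,10,6,5,3,2,1}  Σf=30+15+10+6+5+3+2+1=72

a_30 = 72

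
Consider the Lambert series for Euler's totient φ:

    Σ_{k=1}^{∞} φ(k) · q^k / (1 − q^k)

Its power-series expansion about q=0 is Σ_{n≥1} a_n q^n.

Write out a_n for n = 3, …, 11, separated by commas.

n=3: 1·3 3·1  φ→[1+2]=3
[q^4] φ(1)=1,φ(2)=1,φ(4)=2 ⇒ 4
d|5:{1,5}  Σφ=1+4=5
n=6: 1·6 2·3 3·2 6·1  φ→[1+1+2+2]=6
[q^7] φ(1)=1,φ(7)=6 ⇒ 7
n=8: 1·8 2·4 4·2 8·1  φ→[1+1+2+4]=8
n=9: 1·9 3·3 9·1  φ→[1+2+6]=9
n=10: 1·10 2·5 5·2 10·1  φ→[1+1+4+4]=10
q^11  k|11↦φ(k): 11:10 1:1  a_11=11

3, 4, 5, 6, 7, 8, 9, 10, 11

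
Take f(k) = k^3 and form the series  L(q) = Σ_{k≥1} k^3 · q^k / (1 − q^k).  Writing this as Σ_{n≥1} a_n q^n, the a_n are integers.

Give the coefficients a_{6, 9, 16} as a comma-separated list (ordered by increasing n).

252, 757, 4681

n=6: 6·1 3·2 2·3 1·6  f→[216+27+8+1]=252
q^9  k|9↦f(k): 1:1 3:27 9:729  a_9=757
[q^16] f(16)=4096,f(8)=512,f(4)=64,f(2)=8,f(1)=1 ⇒ 4681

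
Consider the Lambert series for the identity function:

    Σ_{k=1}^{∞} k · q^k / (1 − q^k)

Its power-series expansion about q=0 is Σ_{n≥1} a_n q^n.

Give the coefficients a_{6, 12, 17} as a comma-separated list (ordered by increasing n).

12, 28, 18

n=6: 6·1 3·2 2·3 1·6  f→[6+3+2+1]=12
q^12  k|12↦f(k): 12:12 6:6 4:4 3:3 2:2 1:1  a_12=28
[q^17] f(17)=17,f(1)=1 ⇒ 18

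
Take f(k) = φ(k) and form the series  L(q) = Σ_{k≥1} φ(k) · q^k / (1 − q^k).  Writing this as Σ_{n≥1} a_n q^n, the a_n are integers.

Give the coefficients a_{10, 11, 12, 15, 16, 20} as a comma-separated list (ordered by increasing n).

n=10: 1·10 2·5 5·2 10·1  φ→[1+1+4+4]=10
[q^11] φ(11)=10,φ(1)=1 ⇒ 11
[q^12] φ(12)=4,φ(6)=2,φ(4)=2,φ(3)=2,φ(2)=1,φ(1)=1 ⇒ 12
q^15  k|15↦φ(k): 15:8 5:4 3:2 1:1  a_15=15
d|16:{16,8,4,2,1}  Σφ=8+4+2+1+1=16
n=20: 1·20 2·10 4·5 5·4 10·2 20·1  φ→[1+1+2+4+4+8]=20

10, 11, 12, 15, 16, 20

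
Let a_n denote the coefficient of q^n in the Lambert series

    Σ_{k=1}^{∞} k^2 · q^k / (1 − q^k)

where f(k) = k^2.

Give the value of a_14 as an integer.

[q^14] f(14)=196,f(7)=49,f(2)=4,f(1)=1 ⇒ 250

a_14 = 250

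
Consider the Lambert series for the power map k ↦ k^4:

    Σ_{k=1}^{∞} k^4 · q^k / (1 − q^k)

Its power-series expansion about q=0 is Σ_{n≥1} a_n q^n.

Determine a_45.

[q^45] f(45)=4100625,f(15)=50625,f(9)=6561,f(5)=625,f(3)=81,f(1)=1 ⇒ 4158518

a_45 = 4158518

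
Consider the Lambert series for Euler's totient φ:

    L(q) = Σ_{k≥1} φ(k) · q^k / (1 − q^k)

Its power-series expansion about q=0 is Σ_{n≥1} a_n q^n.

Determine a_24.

n=24: 24·1 12·2 8·3 6·4 4·6 3·8 2·12 1·24  φ→[8+4+4+2+2+2+1+1]=24

a_24 = 24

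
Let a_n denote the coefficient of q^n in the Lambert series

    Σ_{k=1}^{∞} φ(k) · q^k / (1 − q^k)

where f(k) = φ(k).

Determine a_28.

d|28:{28,14,7,4,2,1}  Σφ=12+6+6+2+1+1=28

a_28 = 28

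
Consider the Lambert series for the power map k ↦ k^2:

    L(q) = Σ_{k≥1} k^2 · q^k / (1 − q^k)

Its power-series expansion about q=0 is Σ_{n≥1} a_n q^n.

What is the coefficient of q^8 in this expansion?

q^8  k|8↦f(k): 8:64 4:16 2:4 1:1  a_8=85

a_8 = 85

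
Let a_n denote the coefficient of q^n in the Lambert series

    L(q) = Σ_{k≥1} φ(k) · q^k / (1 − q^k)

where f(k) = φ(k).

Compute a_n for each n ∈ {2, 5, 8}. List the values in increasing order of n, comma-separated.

[q^2] φ(1)=1,φ(2)=1 ⇒ 2
q^5  k|5↦φ(k): 5:4 1:1  a_5=5
q^8  k|8↦φ(k): 1:1 2:1 4:2 8:4  a_8=8

2, 5, 8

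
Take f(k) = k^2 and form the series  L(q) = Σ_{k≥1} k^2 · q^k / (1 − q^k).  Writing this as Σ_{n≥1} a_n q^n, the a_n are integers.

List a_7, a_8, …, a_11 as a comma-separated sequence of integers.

50, 85, 91, 130, 122

q^7  k|7↦f(k): 7:49 1:1  a_7=50
q^8  k|8↦f(k): 8:64 4:16 2:4 1:1  a_8=85
d|9:{9,3,1}  Σf=81+9+1=91
n=10: 10·1 5·2 2·5 1·10  f→[100+25+4+1]=130
n=11: 1·11 11·1  f→[1+121]=122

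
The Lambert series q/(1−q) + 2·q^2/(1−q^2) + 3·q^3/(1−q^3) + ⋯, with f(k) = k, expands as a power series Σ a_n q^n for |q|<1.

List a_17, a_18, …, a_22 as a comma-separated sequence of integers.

q^17  k|17↦f(k): 1:1 17:17  a_17=18
q^18  k|18↦f(k): 18:18 9:9 6:6 3:3 2:2 1:1  a_18=39
d|19:{1,19}  Σf=1+19=20
[q^20] f(1)=1,f(2)=2,f(4)=4,f(5)=5,f(10)=10,f(20)=20 ⇒ 42
n=21: 21·1 7·3 3·7 1·21  f→[21+7+3+1]=32
q^22  k|22↦f(k): 1:1 2:2 11:11 22:22  a_22=36

18, 39, 20, 42, 32, 36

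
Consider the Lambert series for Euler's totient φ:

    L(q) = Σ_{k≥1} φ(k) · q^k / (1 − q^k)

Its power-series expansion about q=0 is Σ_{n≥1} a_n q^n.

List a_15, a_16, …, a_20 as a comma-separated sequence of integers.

d|15:{15,5,3,1}  Σφ=8+4+2+1=15
n=16: 1·16 2·8 4·4 8·2 16·1  φ→[1+1+2+4+8]=16
[q^17] φ(1)=1,φ(17)=16 ⇒ 17
d|18:{1,2,3,6,9,18}  Σφ=1+1+2+2+6+6=18
d|19:{19,1}  Σφ=18+1=19
q^20  k|20↦φ(k): 20:8 10:4 5:4 4:2 2:1 1:1  a_20=20

15, 16, 17, 18, 19, 20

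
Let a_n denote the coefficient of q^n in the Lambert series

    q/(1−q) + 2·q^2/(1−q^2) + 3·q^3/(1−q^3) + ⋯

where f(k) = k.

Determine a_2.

[q^2] f(2)=2,f(1)=1 ⇒ 3

a_2 = 3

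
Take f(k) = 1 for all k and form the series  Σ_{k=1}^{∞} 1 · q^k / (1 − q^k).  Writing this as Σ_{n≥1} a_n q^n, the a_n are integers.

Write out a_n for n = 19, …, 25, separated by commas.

q^19  k|19↦f(k): 1:1 19:1  a_19=2
n=20: 20·1 10·2 5·4 4·5 2·10 1·20  f→[1+1+1+1+1+1]=6
q^21  k|21↦f(k): 21:1 7:1 3:1 1:1  a_21=4
[q^22] f(1)=1,f(2)=1,f(11)=1,f(22)=1 ⇒ 4
d|23:{23,1}  Σf=1+1=2
d|24:{24,12,8,6,4,3,2,1}  Σf=1+1+1+1+1+1+1+1=8
q^25  k|25↦f(k): 1:1 5:1 25:1  a_25=3

2, 6, 4, 4, 2, 8, 3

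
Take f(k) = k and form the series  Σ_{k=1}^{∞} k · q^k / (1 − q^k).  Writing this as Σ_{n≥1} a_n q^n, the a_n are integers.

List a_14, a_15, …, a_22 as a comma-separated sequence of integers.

24, 24, 31, 18, 39, 20, 42, 32, 36

[q^14] f(14)=14,f(7)=7,f(2)=2,f(1)=1 ⇒ 24
n=15: 1·15 3·5 5·3 15·1  f→[1+3+5+15]=24
q^16  k|16↦f(k): 16:16 8:8 4:4 2:2 1:1  a_16=31
d|17:{1,17}  Σf=1+17=18
n=18: 18·1 9·2 6·3 3·6 2·9 1·18  f→[18+9+6+3+2+1]=39
[q^19] f(1)=1,f(19)=19 ⇒ 20
q^20  k|20↦f(k): 20:20 10:10 5:5 4:4 2:2 1:1  a_20=42
[q^21] f(1)=1,f(3)=3,f(7)=7,f(21)=21 ⇒ 32
n=22: 22·1 11·2 2·11 1·22  f→[22+11+2+1]=36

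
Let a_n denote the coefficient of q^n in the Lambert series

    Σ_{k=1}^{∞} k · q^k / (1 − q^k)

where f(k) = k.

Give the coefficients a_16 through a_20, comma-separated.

31, 18, 39, 20, 42

[q^16] f(16)=16,f(8)=8,f(4)=4,f(2)=2,f(1)=1 ⇒ 31
q^17  k|17↦f(k): 1:1 17:17  a_17=18
n=18: 18·1 9·2 6·3 3·6 2·9 1·18  f→[18+9+6+3+2+1]=39
[q^19] f(1)=1,f(19)=19 ⇒ 20
q^20  k|20↦f(k): 20:20 10:10 5:5 4:4 2:2 1:1  a_20=42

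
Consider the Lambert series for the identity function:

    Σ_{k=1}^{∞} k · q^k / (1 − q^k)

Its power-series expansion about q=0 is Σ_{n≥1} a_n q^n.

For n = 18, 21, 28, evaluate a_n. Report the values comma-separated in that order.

n=18: 1·18 2·9 3·6 6·3 9·2 18·1  f→[1+2+3+6+9+18]=39
q^21  k|21↦f(k): 1:1 3:3 7:7 21:21  a_21=32
d|28:{28,14,7,4,2,1}  Σf=28+14+7+4+2+1=56

39, 32, 56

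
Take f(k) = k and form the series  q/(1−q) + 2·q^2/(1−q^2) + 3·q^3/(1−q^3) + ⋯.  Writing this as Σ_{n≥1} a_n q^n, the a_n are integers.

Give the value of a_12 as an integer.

[q^12] f(1)=1,f(2)=2,f(3)=3,f(4)=4,f(6)=6,f(12)=12 ⇒ 28

a_12 = 28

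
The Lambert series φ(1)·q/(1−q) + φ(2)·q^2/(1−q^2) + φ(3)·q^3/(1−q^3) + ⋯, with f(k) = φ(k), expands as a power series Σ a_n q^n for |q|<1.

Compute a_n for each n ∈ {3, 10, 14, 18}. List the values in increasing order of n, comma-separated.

n=3: 1·3 3·1  φ→[1+2]=3
q^10  k|10↦φ(k): 1:1 2:1 5:4 10:4  a_10=10
q^14  k|14↦φ(k): 1:1 2:1 7:6 14:6  a_14=14
[q^18] φ(18)=6,φ(9)=6,φ(6)=2,φ(3)=2,φ(2)=1,φ(1)=1 ⇒ 18

3, 10, 14, 18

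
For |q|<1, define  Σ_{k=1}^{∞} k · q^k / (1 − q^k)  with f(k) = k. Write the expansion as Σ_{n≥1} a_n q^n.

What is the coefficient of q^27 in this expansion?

q^27  k|27↦f(k): 1:1 3:3 9:9 27:27  a_27=40

a_27 = 40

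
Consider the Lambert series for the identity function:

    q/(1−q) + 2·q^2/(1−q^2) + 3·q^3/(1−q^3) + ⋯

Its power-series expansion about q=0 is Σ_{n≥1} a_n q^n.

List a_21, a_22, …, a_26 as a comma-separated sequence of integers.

d|21:{1,3,7,21}  Σf=1+3+7+21=32
d|22:{22,11,2,1}  Σf=22+11+2+1=36
q^23  k|23↦f(k): 1:1 23:23  a_23=24
n=24: 1·24 2·12 3·8 4·6 6·4 8·3 12·2 24·1  f→[1+2+3+4+6+8+12+24]=60
q^25  k|25↦f(k): 25:25 5:5 1:1  a_25=31
n=26: 1·26 2·13 13·2 26·1  f→[1+2+13+26]=42

32, 36, 24, 60, 31, 42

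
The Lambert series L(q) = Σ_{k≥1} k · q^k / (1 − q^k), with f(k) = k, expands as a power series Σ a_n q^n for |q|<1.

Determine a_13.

a_13 = 14

n=13: 13·1 1·13  f→[13+1]=14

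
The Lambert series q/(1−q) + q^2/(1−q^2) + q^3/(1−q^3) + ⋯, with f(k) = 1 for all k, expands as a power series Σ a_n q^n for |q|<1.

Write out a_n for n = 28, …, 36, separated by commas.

n=28: 1·28 2·14 4·7 7·4 14·2 28·1  f→[1+1+1+1+1+1]=6
d|29:{29,1}  Σf=1+1=2
q^30  k|30↦f(k): 30:1 15:1 10:1 6:1 5:1 3:1 2:1 1:1  a_30=8
q^31  k|31↦f(k): 31:1 1:1  a_31=2
d|32:{32,16,8,4,2,1}  Σf=1+1+1+1+1+1=6
q^33  k|33↦f(k): 33:1 11:1 3:1 1:1  a_33=4
[q^34] f(1)=1,f(2)=1,f(17)=1,f(34)=1 ⇒ 4
q^35  k|35↦f(k): 35:1 7:1 5:1 1:1  a_35=4
n=36: 36·1 18·2 12·3 9·4 6·6 4·9 3·12 2·18 1·36  f→[1+1+1+1+1+1+1+1+1]=9

6, 2, 8, 2, 6, 4, 4, 4, 9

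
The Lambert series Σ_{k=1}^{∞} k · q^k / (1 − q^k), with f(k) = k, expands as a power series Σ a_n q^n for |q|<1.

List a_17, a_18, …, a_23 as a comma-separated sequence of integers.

d|17:{17,1}  Σf=17+1=18
n=18: 1·18 2·9 3·6 6·3 9·2 18·1  f→[1+2+3+6+9+18]=39
d|19:{1,19}  Σf=1+19=20
q^20  k|20↦f(k): 20:20 10:10 5:5 4:4 2:2 1:1  a_20=42
[q^21] f(1)=1,f(3)=3,f(7)=7,f(21)=21 ⇒ 32
n=22: 22·1 11·2 2·11 1·22  f→[22+11+2+1]=36
q^23  k|23↦f(k): 23:23 1:1  a_23=24

18, 39, 20, 42, 32, 36, 24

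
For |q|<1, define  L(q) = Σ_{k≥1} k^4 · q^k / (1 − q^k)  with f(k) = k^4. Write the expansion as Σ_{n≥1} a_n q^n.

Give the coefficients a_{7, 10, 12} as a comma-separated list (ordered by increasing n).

q^7  k|7↦f(k): 1:1 7:2401  a_7=2402
q^10  k|10↦f(k): 1:1 2:16 5:625 10:10000  a_10=10642
q^12  k|12↦f(k): 12:20736 6:1296 4:256 3:81 2:16 1:1  a_12=22386

2402, 10642, 22386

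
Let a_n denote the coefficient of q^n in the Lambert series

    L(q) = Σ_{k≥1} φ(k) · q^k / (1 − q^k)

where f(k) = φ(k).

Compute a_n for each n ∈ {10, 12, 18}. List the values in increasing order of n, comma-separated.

[q^10] φ(1)=1,φ(2)=1,φ(5)=4,φ(10)=4 ⇒ 10
d|12:{12,6,4,3,2,1}  Σφ=4+2+2+2+1+1=12
q^18  k|18↦φ(k): 18:6 9:6 6:2 3:2 2:1 1:1  a_18=18

10, 12, 18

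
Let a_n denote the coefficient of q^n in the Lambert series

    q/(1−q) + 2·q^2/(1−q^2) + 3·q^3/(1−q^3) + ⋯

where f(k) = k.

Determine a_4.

q^4  k|4↦f(k): 1:1 2:2 4:4  a_4=7

a_4 = 7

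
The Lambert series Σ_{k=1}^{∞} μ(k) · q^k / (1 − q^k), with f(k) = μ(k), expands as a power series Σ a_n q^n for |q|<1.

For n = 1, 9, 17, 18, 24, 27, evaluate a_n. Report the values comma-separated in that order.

[q^1] μ(1)=1 ⇒ 1
q^9  k|9↦μ(k): 9:0 3:-1 1:1  a_9=0
q^17  k|17↦μ(k): 1:1 17:-1  a_17=0
d|18:{18,9,6,3,2,1}  Σμ=0+0+1+(-1)+(-1)+1=0
d|24:{24,12,8,6,4,3,2,1}  Σμ=0+0+0+1+0+(-1)+(-1)+1=0
n=27: 1·27 3·9 9·3 27·1  μ→[1+(-1)+0+0]=0

1, 0, 0, 0, 0, 0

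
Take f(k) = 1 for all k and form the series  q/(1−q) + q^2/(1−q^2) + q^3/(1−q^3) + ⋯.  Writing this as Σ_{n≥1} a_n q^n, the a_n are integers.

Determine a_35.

q^35  k|35↦f(k): 1:1 5:1 7:1 35:1  a_35=4

a_35 = 4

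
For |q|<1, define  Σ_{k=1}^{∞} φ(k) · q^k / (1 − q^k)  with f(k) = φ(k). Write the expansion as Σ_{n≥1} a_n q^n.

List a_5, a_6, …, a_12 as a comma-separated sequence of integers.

n=5: 5·1 1·5  φ→[4+1]=5
d|6:{6,3,2,1}  Σφ=2+2+1+1=6
q^7  k|7↦φ(k): 1:1 7:6  a_7=7
[q^8] φ(1)=1,φ(2)=1,φ(4)=2,φ(8)=4 ⇒ 8
[q^9] φ(9)=6,φ(3)=2,φ(1)=1 ⇒ 9
[q^10] φ(10)=4,φ(5)=4,φ(2)=1,φ(1)=1 ⇒ 10
[q^11] φ(1)=1,φ(11)=10 ⇒ 11
d|12:{12,6,4,3,2,1}  Σφ=4+2+2+2+1+1=12

5, 6, 7, 8, 9, 10, 11, 12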